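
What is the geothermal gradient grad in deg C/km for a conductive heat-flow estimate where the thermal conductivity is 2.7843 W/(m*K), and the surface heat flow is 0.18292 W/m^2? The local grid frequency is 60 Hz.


grad = q * 1000 / k
grad = 0.18292 * 1000 / 2.7843
grad = 65.697 deg C/km


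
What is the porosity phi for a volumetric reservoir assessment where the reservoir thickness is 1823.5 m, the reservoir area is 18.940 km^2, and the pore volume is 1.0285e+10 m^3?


phi = Vp / (A * 1e6 * hr)
phi = 1.0285e+10 / (18.940 * 1e6 * 1823.5)
phi = 0.29780


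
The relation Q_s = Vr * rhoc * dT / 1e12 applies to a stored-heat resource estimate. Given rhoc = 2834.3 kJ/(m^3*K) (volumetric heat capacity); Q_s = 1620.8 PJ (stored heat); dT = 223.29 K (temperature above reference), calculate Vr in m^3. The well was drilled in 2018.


Vr = Q_s * 1e12 / (rhoc * dT)
Vr = 1620.8 * 1e12 / (2834.3 * 223.29)
Vr = 2.5610e+09 m^3


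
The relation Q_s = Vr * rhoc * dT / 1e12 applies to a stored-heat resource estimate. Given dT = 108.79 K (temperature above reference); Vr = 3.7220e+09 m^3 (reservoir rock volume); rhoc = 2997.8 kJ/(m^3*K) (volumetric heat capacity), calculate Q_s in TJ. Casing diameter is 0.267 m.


Q_s = Vr * rhoc * dT / 1e12
Q_s = 3.7220e+09 * 2997.8 * 108.79 / 1e12
Q_s = 1213.858 PJ
Convert: 1213.858 PJ * 1000.0 = 1.2139e+06 TJ
Q_s = 1.2139e+06 TJ


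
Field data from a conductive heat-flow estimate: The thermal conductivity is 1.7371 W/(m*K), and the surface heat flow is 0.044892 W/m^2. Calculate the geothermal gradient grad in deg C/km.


grad = q * 1000 / k
grad = 0.044892 * 1000 / 1.7371
grad = 25.843 deg C/km


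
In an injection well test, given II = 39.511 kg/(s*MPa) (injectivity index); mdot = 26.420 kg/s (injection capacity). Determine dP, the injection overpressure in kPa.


dP = mdot * 1000 / II
dP = 26.420 * 1000 / 39.511
dP = 668.67 kPa


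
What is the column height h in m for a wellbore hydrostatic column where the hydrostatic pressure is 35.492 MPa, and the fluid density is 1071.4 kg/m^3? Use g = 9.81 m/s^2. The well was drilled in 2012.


h = P * 1e6 / (g * rho)
h = 35.492 * 1e6 / (9.81 * 1071.4)
h = 3376.8 m


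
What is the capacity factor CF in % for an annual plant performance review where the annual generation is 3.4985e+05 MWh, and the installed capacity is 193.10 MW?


CF = E_a / (cap * 8760) * 100
CF = 3.4985e+05 / (193.10 * 8760) * 100
CF = 20.682 %


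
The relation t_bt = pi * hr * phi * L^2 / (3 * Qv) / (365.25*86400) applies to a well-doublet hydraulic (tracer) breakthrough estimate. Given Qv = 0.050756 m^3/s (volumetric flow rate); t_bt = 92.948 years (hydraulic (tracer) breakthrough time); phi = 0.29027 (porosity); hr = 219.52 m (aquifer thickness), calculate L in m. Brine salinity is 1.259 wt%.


L = sqrt(t_bt*365.25*86400*3*Qv / (pi*hr*phi))
L = sqrt(92.948*365.25*86400*3*0.050756 / (pi*219.52*0.29027))
L = 1493.7 m


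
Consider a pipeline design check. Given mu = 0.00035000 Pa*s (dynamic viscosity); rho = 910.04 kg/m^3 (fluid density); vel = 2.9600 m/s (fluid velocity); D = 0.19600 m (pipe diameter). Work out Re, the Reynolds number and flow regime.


Step 1: Re = rho*vel*D/mu = 910.04*2.96*0.196/0.00035 = 1.5085e+06
Step 2: Re = 1.5085e+06 > 4000, so flow is turbulent.
Re = 1.5085e+06 (turbulent)


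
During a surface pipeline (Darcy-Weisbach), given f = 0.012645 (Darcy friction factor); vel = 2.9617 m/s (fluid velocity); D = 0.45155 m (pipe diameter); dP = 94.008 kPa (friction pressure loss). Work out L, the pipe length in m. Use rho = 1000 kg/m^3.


L = dP*1000*D / (f*rho*vel^2/2)
L = 94.008*1000*0.45155 / (0.012645*1000*2.9617^2/2)
L = 765.42 m


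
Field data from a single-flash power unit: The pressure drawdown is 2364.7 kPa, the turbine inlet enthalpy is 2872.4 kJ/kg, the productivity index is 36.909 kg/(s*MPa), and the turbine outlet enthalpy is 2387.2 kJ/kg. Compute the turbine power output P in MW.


Step 1: mdot = PI * dP / 1000 = 36.909 * 2364.7 / 1000 = 87.27871 kg/s
Step 2: P = mdot*(h_in - h_out)/1000 = 87.27871*(2872.4 - 2387.2)/1000 = 42.348 MW
P = 42.348 MW


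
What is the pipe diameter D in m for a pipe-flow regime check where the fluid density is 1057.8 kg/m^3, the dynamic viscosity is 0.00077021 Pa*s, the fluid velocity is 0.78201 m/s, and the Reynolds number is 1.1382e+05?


D = Re * mu / (rho * vel)
D = 1.1382e+05 * 0.00077021 / (1057.8 * 0.78201)
D = 0.10598 m


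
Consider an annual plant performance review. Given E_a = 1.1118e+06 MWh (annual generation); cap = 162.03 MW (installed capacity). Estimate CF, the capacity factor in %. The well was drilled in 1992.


CF = E_a / (cap * 8760) * 100
CF = 1.1118e+06 / (162.03 * 8760) * 100
CF = 78.330 %


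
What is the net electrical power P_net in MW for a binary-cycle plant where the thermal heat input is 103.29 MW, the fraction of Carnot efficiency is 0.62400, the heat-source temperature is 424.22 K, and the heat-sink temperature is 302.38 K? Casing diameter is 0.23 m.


Step 1: eta = (1 - Tc/Th)*f = (1 - 302.38/424.22)*0.624 = 0.1792187
Step 2: P_net = eta * Q_in = 0.1792187 * 103.29 = 18.511 MW
P_net = 18.511 MW


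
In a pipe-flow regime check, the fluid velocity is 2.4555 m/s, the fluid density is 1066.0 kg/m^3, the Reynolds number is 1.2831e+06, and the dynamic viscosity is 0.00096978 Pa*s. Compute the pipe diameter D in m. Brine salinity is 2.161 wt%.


D = Re * mu / (rho * vel)
D = 1.2831e+06 * 0.00096978 / (1066.0 * 2.4555)
D = 0.47538 m


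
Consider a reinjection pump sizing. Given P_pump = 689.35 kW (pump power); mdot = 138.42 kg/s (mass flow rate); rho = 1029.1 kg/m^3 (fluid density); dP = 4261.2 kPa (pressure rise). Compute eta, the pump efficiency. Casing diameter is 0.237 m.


eta = mdot * dP / (rho * P_pump)
eta = 138.42 * 4261.2 / (1029.1 * 689.35)
eta = 0.83144


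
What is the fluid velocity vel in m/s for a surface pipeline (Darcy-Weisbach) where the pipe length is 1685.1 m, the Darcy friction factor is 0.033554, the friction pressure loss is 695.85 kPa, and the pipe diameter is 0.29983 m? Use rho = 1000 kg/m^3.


vel = sqrt(dP*1000*2*D / (f*L*rho))
vel = sqrt(695.85*1000*2*0.29983 / (0.033554*1685.1*1000))
vel = 2.7166 m/s


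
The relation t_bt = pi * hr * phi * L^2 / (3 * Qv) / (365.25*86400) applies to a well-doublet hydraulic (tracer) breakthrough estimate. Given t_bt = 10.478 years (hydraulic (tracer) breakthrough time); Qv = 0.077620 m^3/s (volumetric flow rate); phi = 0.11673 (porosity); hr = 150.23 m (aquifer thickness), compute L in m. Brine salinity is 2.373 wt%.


L = sqrt(t_bt*365.25*86400*3*Qv / (pi*hr*phi))
L = sqrt(10.478*365.25*86400*3*0.077620 / (pi*150.23*0.11673))
L = 1182.2 m


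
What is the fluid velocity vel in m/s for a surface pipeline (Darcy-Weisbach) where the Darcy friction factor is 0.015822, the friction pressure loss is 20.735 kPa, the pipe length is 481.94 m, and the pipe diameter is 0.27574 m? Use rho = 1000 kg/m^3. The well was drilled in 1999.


vel = sqrt(dP*1000*2*D / (f*L*rho))
vel = sqrt(20.735*1000*2*0.27574 / (0.015822*481.94*1000))
vel = 1.2246 m/s


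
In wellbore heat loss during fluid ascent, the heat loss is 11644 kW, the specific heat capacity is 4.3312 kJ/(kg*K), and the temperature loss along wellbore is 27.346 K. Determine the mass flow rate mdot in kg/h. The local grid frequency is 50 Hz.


mdot = Q_loss / (cp * dT)
mdot = 11644 / (4.3312 * 27.346)
mdot = 98.31056 kg/s
Convert: 98.31056 kg/s * 3600.0 = 3.5392e+05 kg/h
mdot = 3.5392e+05 kg/h


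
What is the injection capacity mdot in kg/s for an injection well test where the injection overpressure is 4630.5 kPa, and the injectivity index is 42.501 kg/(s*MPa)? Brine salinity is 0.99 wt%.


mdot = II * dP / 1000
mdot = 42.501 * 4630.5 / 1000
mdot = 196.80 kg/s


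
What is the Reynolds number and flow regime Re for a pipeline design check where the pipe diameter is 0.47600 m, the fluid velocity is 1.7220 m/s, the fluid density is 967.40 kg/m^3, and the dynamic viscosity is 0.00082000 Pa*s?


Step 1: Re = rho*vel*D/mu = 967.4*1.722*0.476/0.00082 = 9.6701e+05
Step 2: Re = 9.6701e+05 > 4000, so flow is turbulent.
Re = 9.6701e+05 (turbulent)


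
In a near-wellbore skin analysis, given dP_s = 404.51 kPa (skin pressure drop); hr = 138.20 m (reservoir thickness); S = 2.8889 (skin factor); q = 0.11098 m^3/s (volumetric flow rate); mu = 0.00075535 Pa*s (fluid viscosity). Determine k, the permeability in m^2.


k = S*q*mu / (2*pi*dP_s*1000*hr)
k = 2.8889*0.11098*0.00075535 / (2*pi*404.51*1000*138.20)
k = 6.8946e-13 m^2


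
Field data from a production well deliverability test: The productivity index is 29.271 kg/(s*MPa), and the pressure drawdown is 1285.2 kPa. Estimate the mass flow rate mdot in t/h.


mdot = PI * dP / 1000
mdot = 29.271 * 1285.2 / 1000
mdot = 37.61909 kg/s
Convert: 37.61909 kg/s * 3.6 = 135.43 t/h
mdot = 135.43 t/h


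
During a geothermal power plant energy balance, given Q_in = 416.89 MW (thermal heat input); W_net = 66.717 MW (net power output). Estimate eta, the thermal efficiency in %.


eta = W_net / Q_in * 100
eta = 66.717 / 416.89 * 100
eta = 16.004 %


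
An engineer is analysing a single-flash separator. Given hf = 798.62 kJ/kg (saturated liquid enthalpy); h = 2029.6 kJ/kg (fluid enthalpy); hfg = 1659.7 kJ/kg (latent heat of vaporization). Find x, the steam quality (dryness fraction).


x = (h - hf) / hfg
x = (2029.6 - 798.62) / 1659.7
x = 0.74169


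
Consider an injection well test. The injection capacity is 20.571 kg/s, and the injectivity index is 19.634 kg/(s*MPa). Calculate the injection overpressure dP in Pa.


dP = mdot * 1000 / II
dP = 20.571 * 1000 / 19.634
dP = 1047.723 kPa
Convert: 1047.723 kPa * 1000.0 = 1.0477e+06 Pa
dP = 1.0477e+06 Pa


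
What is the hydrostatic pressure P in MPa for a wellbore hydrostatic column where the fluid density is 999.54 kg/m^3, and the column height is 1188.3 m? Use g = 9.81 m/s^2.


P = rho * g * h / 1e6
P = 999.54 * 9.81 * 1188.3 / 1e6
P = 11.652 MPa


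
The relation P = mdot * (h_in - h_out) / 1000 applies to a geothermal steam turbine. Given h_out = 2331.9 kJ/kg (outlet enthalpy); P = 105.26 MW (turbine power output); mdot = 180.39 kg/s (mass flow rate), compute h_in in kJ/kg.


h_in = h_out + P * 1000 / mdot
h_in = 2331.9 + 105.26 * 1000 / 180.39
h_in = 2915.4 kJ/kg


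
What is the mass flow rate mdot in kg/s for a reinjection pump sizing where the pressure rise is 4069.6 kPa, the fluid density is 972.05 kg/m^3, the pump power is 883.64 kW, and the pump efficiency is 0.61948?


mdot = P_pump * rho * eta / dP
mdot = 883.64 * 972.05 * 0.61948 / 4069.6
mdot = 130.75 kg/s


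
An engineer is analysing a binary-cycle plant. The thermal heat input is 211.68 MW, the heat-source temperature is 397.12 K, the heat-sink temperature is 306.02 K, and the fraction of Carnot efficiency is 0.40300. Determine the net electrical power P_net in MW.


Step 1: eta = (1 - Tc/Th)*f = (1 - 306.02/397.12)*0.403 = 0.09244888
Step 2: P_net = eta * Q_in = 0.09244888 * 211.68 = 19.570 MW
P_net = 19.570 MW


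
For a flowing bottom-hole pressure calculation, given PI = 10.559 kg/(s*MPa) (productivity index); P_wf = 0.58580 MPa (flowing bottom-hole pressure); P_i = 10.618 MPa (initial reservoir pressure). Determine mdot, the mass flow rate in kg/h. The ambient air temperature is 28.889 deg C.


mdot = (P_i - P_wf) * PI
mdot = (10.618 - 0.58580) * 10.559
mdot = 105.9300 kg/s
Convert: 105.9300 kg/s * 3600.0 = 3.8135e+05 kg/h
mdot = 3.8135e+05 kg/h


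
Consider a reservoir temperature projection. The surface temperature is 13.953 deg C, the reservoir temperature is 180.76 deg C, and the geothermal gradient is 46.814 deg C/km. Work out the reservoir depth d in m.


d = (T_res - T_surf) / grad * 1000
d = (180.76 - 13.953) / 46.814 * 1000
d = 3563.2 m


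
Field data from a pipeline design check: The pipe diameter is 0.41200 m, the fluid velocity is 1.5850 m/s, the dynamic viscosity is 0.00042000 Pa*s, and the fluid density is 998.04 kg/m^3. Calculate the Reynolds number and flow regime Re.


Step 1: Re = rho*vel*D/mu = 998.04*1.585*0.412/0.00042 = 1.5518e+06
Step 2: Re = 1.5518e+06 > 4000, so flow is turbulent.
Re = 1.5518e+06 (turbulent)


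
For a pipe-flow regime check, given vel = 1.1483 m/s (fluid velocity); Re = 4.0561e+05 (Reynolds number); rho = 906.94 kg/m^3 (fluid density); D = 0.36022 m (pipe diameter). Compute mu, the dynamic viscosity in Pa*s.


mu = rho * vel * D / Re
mu = 906.94 * 1.1483 * 0.36022 / 4.0561e+05
mu = 0.00092490 Pa*s


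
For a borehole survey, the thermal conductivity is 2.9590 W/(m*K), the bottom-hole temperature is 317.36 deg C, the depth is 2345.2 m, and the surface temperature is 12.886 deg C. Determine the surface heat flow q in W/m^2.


Step 1: grad = (T_d - T_surf)/d * 1000 = (317.36 - 12.886)/2345.2 * 1000 = 129.8286 deg C/km
Step 2: q = k * grad / 1000 = 2.959 * 129.8286 / 1000 = 0.38416 W/m^2
q = 0.38416 W/m^2


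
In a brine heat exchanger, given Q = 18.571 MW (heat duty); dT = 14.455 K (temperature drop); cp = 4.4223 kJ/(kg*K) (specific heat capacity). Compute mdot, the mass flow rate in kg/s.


mdot = Q * 1000 / (cp * dT)
mdot = 18.571 * 1000 / (4.4223 * 14.455)
mdot = 290.52 kg/s


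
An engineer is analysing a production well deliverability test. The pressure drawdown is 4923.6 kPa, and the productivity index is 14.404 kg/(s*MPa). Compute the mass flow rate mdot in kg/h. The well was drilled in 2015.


mdot = PI * dP / 1000
mdot = 14.404 * 4923.6 / 1000
mdot = 70.91953 kg/s
Convert: 70.91953 kg/s * 3600.0 = 2.5531e+05 kg/h
mdot = 2.5531e+05 kg/h


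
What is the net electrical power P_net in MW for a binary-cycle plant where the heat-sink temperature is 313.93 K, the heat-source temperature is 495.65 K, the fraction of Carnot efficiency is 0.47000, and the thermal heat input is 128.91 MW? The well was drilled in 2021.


Step 1: eta = (1 - Tc/Th)*f = (1 - 313.93/495.65)*0.47 = 0.1723159
Step 2: P_net = eta * Q_in = 0.1723159 * 128.91 = 22.213 MW
P_net = 22.213 MW


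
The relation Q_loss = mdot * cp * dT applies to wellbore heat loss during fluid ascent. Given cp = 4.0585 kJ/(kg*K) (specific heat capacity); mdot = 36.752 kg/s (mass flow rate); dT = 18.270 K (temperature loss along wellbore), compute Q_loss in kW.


Q_loss = mdot * cp * dT
Q_loss = 36.752 * 4.0585 * 18.270
Q_loss = 2725.1 kW


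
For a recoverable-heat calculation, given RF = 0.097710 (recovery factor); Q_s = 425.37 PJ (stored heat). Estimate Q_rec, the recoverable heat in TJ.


Q_rec = Q_s * RF
Q_rec = 425.37 * 0.097710
Q_rec = 41.56290 PJ
Convert: 41.56290 PJ * 1000.0 = 41563 TJ
Q_rec = 41563 TJ


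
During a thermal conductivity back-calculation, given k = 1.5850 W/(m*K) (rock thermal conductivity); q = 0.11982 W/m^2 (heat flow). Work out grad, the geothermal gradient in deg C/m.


grad = q / k * 1000
grad = 0.11982 / 1.5850 * 1000
grad = 75.59621 deg C/km
Convert: 75.59621 deg C/km * 0.001 = 0.075596 deg C/m
grad = 0.075596 deg C/m


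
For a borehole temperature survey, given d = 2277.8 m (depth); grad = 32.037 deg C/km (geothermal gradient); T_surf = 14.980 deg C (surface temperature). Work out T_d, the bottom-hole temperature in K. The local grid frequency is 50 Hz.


T_d = T_surf + grad * d / 1000
T_d = 14.980 + 32.037 * 2277.8 / 1000
T_d = 87.95388 deg C
Convert to K: 87.95388 + 273.15 = 361.10 K
T_d = 361.10 K


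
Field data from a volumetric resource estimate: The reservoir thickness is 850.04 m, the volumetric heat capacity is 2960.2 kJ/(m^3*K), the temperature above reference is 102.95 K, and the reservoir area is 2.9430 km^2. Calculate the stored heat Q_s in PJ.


Step 1: Vr = A*1e6*hr = 2.943*1e6*850.04 = 2.501668e+09 m^3
Step 2: Q_s = Vr*rhoc*dT/1e12 = 2.501668e+09*2960.2*102.95/1e12 = 762.39 PJ
Q_s = 762.39 PJ


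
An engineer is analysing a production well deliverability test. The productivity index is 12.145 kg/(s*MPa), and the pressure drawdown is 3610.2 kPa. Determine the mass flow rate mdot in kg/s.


mdot = PI * dP / 1000
mdot = 12.145 * 3610.2 / 1000
mdot = 43.846 kg/s


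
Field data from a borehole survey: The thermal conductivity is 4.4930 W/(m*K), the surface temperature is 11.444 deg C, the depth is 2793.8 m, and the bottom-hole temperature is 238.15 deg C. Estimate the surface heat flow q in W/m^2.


Step 1: grad = (T_d - T_surf)/d * 1000 = (238.15 - 11.444)/2793.8 * 1000 = 81.14611 deg C/km
Step 2: q = k * grad / 1000 = 4.493 * 81.14611 / 1000 = 0.36459 W/m^2
q = 0.36459 W/m^2


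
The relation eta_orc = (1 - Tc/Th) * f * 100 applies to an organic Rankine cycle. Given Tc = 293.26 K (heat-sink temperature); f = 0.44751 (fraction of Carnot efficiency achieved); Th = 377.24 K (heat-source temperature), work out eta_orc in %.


eta_orc = (1 - Tc/Th) * f * 100
eta_orc = (1 - 293.26/377.24) * 0.44751 * 100
eta_orc = 9.9623 %


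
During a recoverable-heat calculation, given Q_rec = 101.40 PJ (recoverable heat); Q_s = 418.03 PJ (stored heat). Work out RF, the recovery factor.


RF = Q_rec / Q_s
RF = 101.40 / 418.03
RF = 0.24257


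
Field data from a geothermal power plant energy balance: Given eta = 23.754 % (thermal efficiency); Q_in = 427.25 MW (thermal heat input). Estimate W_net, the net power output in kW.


W_net = eta / 100 * Q_in
W_net = 23.754 / 100 * 427.25
W_net = 101.4890 MW
Convert: 101.4890 MW * 1000.0 = 1.0149e+05 kW
W_net = 1.0149e+05 kW


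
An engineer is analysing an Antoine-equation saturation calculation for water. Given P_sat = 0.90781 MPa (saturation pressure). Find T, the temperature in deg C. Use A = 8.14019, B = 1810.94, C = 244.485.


T = B / (A - log10(P_sat * 760 / 0.101325)) - C
T = 1810.94 / (8.14019 - log10(0.90781 * 760 / 0.101325)) - 244.485
T = 175.97 deg C


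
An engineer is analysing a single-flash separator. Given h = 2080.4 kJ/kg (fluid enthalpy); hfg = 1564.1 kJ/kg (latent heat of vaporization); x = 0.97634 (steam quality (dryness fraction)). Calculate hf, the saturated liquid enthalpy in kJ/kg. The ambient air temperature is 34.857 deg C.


hf = h - x * hfg
hf = 2080.4 - 0.97634 * 1564.1
hf = 553.31 kJ/kg


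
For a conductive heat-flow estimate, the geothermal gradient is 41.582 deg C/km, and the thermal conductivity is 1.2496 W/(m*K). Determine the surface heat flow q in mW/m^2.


q = k * grad / 1000
q = 1.2496 * 41.582 / 1000
q = 0.05196087 W/m^2
Convert: 0.05196087 W/m^2 * 1000.0 = 51.961 mW/m^2
q = 51.961 mW/m^2


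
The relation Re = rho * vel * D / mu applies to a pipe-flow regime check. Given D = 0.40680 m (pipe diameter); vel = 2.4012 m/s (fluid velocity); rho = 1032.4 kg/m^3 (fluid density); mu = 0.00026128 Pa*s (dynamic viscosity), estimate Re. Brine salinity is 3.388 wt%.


Re = rho * vel * D / mu
Re = 1032.4 * 2.4012 * 0.40680 / 0.00026128
Re = 3.8597e+06


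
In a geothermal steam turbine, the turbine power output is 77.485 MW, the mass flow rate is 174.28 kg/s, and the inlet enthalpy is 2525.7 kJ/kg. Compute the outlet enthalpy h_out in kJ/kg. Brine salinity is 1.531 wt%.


h_out = h_in - P * 1000 / mdot
h_out = 2525.7 - 77.485 * 1000 / 174.28
h_out = 2081.1 kJ/kg


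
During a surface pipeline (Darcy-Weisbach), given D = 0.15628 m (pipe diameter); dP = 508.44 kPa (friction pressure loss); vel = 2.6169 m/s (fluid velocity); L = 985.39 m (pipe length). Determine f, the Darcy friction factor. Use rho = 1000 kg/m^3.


f = dP*1000 / ((L/D)*(rho*vel^2/2))
f = 508.44*1000 / ((985.39/0.15628)*(1000*2.6169^2/2))
f = 0.023550


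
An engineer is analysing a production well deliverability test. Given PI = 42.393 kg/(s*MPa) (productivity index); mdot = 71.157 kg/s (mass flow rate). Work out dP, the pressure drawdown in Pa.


dP = mdot * 1000 / PI
dP = 71.157 * 1000 / 42.393
dP = 1678.508 kPa
Convert: 1678.508 kPa * 1000.0 = 1.6785e+06 Pa
dP = 1.6785e+06 Pa


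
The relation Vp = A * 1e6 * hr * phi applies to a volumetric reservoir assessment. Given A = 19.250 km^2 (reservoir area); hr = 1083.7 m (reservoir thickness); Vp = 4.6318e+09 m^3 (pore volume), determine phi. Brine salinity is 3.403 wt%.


phi = Vp / (A * 1e6 * hr)
phi = 4.6318e+09 / (19.250 * 1e6 * 1083.7)
phi = 0.22203


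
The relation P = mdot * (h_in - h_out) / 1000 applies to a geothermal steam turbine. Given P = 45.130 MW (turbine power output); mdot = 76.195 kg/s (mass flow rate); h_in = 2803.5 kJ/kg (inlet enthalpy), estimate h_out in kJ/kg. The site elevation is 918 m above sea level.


h_out = h_in - P * 1000 / mdot
h_out = 2803.5 - 45.130 * 1000 / 76.195
h_out = 2211.2 kJ/kg


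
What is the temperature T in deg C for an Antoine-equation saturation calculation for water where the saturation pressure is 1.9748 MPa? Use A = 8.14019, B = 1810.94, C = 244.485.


T = B / (A - log10(P_sat * 760 / 0.101325)) - C
T = 1810.94 / (8.14019 - log10(1.9748 * 760 / 0.101325)) - 244.485
T = 211.72 deg C


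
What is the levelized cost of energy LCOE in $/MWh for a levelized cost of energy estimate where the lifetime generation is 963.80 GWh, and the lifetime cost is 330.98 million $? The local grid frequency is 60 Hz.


LCOE = C_tot / E_tot * 100
LCOE = 330.98 / 963.80 * 100
LCOE = 34.34115 cents/kWh
Convert: 34.34115 cents/kWh * 10.0 = 343.41 $/MWh
LCOE = 343.41 $/MWh


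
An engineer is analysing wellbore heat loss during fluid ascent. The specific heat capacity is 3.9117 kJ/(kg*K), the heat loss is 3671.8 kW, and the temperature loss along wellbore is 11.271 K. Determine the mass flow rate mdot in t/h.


mdot = Q_loss / (cp * dT)
mdot = 3671.8 / (3.9117 * 11.271)
mdot = 83.28198 kg/s
Convert: 83.28198 kg/s * 3.6 = 299.82 t/h
mdot = 299.82 t/h


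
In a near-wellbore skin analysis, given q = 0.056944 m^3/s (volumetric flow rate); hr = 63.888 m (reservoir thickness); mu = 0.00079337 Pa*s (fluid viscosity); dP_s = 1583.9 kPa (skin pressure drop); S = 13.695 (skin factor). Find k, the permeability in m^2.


k = S*q*mu / (2*pi*dP_s*1000*hr)
k = 13.695*0.056944*0.00079337 / (2*pi*1583.9*1000*63.888)
k = 9.7310e-13 m^2


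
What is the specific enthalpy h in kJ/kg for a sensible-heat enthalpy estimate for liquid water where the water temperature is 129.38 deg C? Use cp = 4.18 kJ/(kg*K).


h = cp * T
h = 4.18 * 129.38
h = 540.81 kJ/kg


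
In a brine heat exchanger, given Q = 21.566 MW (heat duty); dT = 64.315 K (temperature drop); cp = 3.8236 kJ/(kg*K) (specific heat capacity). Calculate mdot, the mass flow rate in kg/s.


mdot = Q * 1000 / (cp * dT)
mdot = 21.566 * 1000 / (3.8236 * 64.315)
mdot = 87.697 kg/s


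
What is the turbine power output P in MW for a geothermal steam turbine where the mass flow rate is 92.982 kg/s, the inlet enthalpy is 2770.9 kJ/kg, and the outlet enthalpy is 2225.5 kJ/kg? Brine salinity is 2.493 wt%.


P = mdot * (h_in - h_out) / 1000
P = 92.982 * (2770.9 - 2225.5) / 1000
P = 50.712 MW


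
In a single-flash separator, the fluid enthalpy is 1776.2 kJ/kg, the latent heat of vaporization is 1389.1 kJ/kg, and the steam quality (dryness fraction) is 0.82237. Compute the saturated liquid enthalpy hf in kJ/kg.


hf = h - x * hfg
hf = 1776.2 - 0.82237 * 1389.1
hf = 633.85 kJ/kg


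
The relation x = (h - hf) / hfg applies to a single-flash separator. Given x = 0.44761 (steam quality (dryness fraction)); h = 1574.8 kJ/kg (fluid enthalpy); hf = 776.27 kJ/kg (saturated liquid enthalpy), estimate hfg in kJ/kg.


hfg = (h - hf) / x
hfg = (1574.8 - 776.27) / 0.44761
hfg = 1784.0 kJ/kg


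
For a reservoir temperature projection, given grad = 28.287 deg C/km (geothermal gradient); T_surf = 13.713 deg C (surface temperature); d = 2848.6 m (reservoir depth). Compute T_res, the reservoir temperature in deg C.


T_res = T_surf + grad * d / 1000
T_res = 13.713 + 28.287 * 2848.6 / 1000
T_res = 94.291 deg C


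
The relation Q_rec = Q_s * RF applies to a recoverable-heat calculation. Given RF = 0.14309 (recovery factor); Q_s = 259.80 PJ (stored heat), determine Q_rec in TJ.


Q_rec = Q_s * RF
Q_rec = 259.80 * 0.14309
Q_rec = 37.17478 PJ
Convert: 37.17478 PJ * 1000.0 = 37175 TJ
Q_rec = 37175 TJ


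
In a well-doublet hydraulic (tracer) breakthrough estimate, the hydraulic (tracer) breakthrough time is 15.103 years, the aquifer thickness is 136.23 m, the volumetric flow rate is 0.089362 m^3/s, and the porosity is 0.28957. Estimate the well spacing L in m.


L = sqrt(t_bt*365.25*86400*3*Qv / (pi*hr*phi))
L = sqrt(15.103*365.25*86400*3*0.089362 / (pi*136.23*0.28957))
L = 1015.4 m


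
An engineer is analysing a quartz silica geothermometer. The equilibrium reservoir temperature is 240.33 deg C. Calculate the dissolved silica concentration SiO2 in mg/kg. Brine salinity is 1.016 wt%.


SiO2 = 10^(5.19 - 1309/(T_eq + 273.15))
SiO2 = 10^(5.19 - 1309/(240.33 + 273.15))
SiO2 = 437.25 mg/kg


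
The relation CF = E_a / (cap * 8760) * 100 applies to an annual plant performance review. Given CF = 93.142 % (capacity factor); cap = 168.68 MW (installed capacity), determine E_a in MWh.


E_a = CF / 100 * cap * 8760
E_a = 93.142 / 100 * 168.68 * 8760
E_a = 1.3763e+06 MWh


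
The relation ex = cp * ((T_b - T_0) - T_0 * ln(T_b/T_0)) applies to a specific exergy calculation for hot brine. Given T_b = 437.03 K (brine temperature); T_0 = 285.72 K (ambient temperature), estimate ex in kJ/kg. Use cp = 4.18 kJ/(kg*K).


ex = cp * ((T_b - T_0) - T_0 * ln(T_b/T_0))
ex = 4.18 * ((437.03 - 285.72) - 285.72 * ln(437.03/285.72))
ex = 124.91 kJ/kg


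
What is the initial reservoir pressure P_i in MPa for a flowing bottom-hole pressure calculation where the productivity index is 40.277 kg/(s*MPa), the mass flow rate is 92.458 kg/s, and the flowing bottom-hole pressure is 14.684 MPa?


P_i = P_wf + mdot / PI
P_i = 14.684 + 92.458 / 40.277
P_i = 16.980 MPa


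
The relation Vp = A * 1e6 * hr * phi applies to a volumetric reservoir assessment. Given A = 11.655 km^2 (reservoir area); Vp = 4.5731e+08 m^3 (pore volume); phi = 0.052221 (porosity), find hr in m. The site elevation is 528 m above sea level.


hr = Vp / (A * 1e6 * phi)
hr = 4.5731e+08 / (11.655 * 1e6 * 0.052221)
hr = 751.37 m


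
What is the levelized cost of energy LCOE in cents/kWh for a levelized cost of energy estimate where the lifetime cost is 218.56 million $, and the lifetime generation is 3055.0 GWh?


LCOE = C_tot / E_tot * 100
LCOE = 218.56 / 3055.0 * 100
LCOE = 7.1542 cents/kWh


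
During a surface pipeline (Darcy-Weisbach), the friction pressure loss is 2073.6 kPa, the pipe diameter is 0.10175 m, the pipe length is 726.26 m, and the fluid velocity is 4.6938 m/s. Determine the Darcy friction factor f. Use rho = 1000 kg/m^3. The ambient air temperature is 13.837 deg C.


f = dP*1000 / ((L/D)*(rho*vel^2/2))
f = 2073.6*1000 / ((726.26/0.10175)*(1000*4.6938^2/2))
f = 0.026372


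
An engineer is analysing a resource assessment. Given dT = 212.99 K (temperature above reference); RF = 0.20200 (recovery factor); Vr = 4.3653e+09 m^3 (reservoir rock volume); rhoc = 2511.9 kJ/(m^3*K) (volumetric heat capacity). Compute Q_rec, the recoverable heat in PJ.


Step 1: Q_s = Vr*rhoc*dT/1e12 = 4.3653e+09*2511.9*212.99/1e12 = 2335.477 PJ
Step 2: Q_rec = Q_s * RF = 2335.477 * 0.202 = 471.77 PJ
Q_rec = 471.77 PJ


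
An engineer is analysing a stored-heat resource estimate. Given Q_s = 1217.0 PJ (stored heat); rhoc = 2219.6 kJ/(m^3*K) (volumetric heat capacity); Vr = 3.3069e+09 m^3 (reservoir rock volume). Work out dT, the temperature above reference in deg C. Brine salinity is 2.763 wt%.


dT = Q_s * 1e12 / (Vr * rhoc)
dT = 1217.0 * 1e12 / (3.3069e+09 * 2219.6)
dT = 165.8039 K
Convert (temperature difference, 1 K = 1 deg C): 165.8039 K = 165.8039 deg C
dT = 165.80 deg C


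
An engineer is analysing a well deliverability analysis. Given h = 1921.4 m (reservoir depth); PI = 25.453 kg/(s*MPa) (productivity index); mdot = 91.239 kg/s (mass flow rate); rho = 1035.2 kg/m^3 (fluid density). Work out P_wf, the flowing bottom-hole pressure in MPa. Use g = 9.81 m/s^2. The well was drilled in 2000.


Step 1: P_i = rho*g*h/1e6 = 1035.2*9.81*1921.4/1e6 = 19.51242 MPa
Step 2: P_wf = P_i - mdot/PI = 19.51242 - 91.239/25.453 = 15.928 MPa
P_wf = 15.928 MPa


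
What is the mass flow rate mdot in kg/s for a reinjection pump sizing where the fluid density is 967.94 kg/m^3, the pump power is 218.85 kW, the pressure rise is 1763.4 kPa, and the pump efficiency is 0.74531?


mdot = P_pump * rho * eta / dP
mdot = 218.85 * 967.94 * 0.74531 / 1763.4
mdot = 89.533 kg/s


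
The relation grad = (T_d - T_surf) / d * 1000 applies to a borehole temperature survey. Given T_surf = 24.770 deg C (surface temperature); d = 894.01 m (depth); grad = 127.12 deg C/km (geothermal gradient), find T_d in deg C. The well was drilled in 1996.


T_d = T_surf + grad * d / 1000
T_d = 24.770 + 127.12 * 894.01 / 1000
T_d = 138.42 deg C


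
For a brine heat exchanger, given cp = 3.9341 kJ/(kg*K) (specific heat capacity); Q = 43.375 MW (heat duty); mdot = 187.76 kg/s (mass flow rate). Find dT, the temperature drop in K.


dT = Q * 1000 / (mdot * cp)
dT = 43.375 * 1000 / (187.76 * 3.9341)
dT = 58.721 K


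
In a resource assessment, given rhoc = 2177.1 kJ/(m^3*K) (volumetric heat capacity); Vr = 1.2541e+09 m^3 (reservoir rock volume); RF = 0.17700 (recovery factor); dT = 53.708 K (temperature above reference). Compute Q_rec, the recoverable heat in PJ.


Step 1: Q_s = Vr*rhoc*dT/1e12 = 1.2541e+09*2177.1*53.708/1e12 = 146.6390 PJ
Step 2: Q_rec = Q_s * RF = 146.6390 * 0.177 = 25.955 PJ
Q_rec = 25.955 PJ


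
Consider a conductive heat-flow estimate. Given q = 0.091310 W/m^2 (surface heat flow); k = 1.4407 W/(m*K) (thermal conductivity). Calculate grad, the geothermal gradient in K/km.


grad = q * 1000 / k
grad = 0.091310 * 1000 / 1.4407
grad = 63.37891 deg C/km
Convert: 63.37891 deg C/km * 1.0 = 63.379 K/km
grad = 63.379 K/km


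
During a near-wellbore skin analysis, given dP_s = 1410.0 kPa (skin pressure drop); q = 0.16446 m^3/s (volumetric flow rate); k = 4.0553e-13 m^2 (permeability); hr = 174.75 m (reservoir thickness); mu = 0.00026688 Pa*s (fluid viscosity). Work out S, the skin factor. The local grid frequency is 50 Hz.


S = dP_s * 1000 * 2*pi*k*hr / (q*mu)
S = 1410.0 * 1000 * 2*pi*4.0553e-13*174.75 / (0.16446*0.00026688)
S = 14.304


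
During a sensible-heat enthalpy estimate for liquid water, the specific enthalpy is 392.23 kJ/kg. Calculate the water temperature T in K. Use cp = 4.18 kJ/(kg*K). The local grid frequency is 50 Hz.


T = h / cp
T = 392.23 / 4.18
T = 93.83493 deg C
Convert to K: 93.83493 + 273.15 = 366.98 K
T = 366.98 K


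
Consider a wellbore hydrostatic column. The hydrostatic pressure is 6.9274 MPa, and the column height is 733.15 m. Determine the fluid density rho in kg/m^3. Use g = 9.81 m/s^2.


rho = P * 1e6 / (g * h)
rho = 6.9274 * 1e6 / (9.81 * 733.15)
rho = 963.18 kg/m^3


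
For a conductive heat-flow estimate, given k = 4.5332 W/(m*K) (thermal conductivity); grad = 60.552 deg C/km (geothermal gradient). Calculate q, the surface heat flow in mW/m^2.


q = k * grad / 1000
q = 4.5332 * 60.552 / 1000
q = 0.2744943 W/m^2
Convert: 0.2744943 W/m^2 * 1000.0 = 274.49 mW/m^2
q = 274.49 mW/m^2


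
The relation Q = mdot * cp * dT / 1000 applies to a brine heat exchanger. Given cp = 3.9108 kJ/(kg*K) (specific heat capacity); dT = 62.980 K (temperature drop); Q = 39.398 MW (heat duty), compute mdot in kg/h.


mdot = Q * 1000 / (cp * dT)
mdot = 39.398 * 1000 / (3.9108 * 62.980)
mdot = 159.9580 kg/s
Convert: 159.9580 kg/s * 3600.0 = 5.7585e+05 kg/h
mdot = 5.7585e+05 kg/h


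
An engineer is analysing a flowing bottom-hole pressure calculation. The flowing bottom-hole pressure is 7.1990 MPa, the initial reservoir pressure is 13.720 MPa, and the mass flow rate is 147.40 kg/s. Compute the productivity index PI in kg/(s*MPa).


PI = mdot / (P_i - P_wf)
PI = 147.40 / (13.720 - 7.1990)
PI = 22.604 kg/(s*MPa)


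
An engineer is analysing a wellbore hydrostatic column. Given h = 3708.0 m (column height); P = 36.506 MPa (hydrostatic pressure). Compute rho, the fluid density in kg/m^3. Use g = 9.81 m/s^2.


rho = P * 1e6 / (g * h)
rho = 36.506 * 1e6 / (9.81 * 3708.0)
rho = 1003.6 kg/m^3


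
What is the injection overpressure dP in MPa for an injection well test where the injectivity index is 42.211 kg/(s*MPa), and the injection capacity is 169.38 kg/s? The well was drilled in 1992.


dP = mdot * 1000 / II
dP = 169.38 * 1000 / 42.211
dP = 4012.698 kPa
Convert: 4012.698 kPa * 0.001 = 4.0127 MPa
dP = 4.0127 MPa


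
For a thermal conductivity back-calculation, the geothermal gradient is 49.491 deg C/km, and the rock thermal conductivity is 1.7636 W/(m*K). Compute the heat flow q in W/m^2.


q = k * grad / 1000
q = 1.7636 * 49.491 / 1000
q = 0.087282 W/m^2


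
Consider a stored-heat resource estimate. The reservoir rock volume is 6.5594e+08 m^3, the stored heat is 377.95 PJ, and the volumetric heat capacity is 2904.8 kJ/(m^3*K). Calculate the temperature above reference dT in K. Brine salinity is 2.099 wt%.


dT = Q_s * 1e12 / (Vr * rhoc)
dT = 377.95 * 1e12 / (6.5594e+08 * 2904.8)
dT = 198.36 K


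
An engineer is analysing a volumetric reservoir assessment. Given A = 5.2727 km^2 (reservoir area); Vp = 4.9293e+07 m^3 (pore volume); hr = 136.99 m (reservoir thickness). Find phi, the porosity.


phi = Vp / (A * 1e6 * hr)
phi = 4.9293e+07 / (5.2727 * 1e6 * 136.99)
phi = 0.068244


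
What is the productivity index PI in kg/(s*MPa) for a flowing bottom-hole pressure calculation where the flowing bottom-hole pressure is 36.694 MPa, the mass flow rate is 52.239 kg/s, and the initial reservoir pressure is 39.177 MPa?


PI = mdot / (P_i - P_wf)
PI = 52.239 / (39.177 - 36.694)
PI = 21.039 kg/(s*MPa)


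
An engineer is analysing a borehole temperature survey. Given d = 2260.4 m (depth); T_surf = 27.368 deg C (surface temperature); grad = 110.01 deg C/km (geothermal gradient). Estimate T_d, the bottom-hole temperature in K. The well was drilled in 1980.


T_d = T_surf + grad * d / 1000
T_d = 27.368 + 110.01 * 2260.4 / 1000
T_d = 276.0346 deg C
Convert to K: 276.0346 + 273.15 = 549.18 K
T_d = 549.18 K


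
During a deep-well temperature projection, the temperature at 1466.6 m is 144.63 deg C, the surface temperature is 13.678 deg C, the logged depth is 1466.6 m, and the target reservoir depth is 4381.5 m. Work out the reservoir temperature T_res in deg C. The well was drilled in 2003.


Step 1: grad = (T_d1 - T_surf)/d1 * 1000 = (144.63 - 13.678)/1466.6 * 1000 = 89.28951 deg C/km
Step 2: T_res = T_surf + grad*d2/1000 = 13.678 + 89.28951*4381.5/1000 = 404.90 deg C
T_res = 404.90 deg C


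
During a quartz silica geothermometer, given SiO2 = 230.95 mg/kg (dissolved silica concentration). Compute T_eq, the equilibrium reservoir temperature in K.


T_eq = 1309 / (5.19 - log10(SiO2)) - 273.15
T_eq = 1309 / (5.19 - log10(230.95)) - 273.15
T_eq = 189.9699 deg C
Convert to K: 189.9699 + 273.15 = 463.12 K
T_eq = 463.12 K


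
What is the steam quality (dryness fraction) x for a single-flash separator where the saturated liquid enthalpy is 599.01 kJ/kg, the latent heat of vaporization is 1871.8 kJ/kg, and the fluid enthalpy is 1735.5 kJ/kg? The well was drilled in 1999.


x = (h - hf) / hfg
x = (1735.5 - 599.01) / 1871.8
x = 0.60716


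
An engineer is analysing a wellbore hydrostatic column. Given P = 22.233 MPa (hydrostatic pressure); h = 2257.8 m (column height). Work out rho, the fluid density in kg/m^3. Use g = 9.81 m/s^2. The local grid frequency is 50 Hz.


rho = P * 1e6 / (g * h)
rho = 22.233 * 1e6 / (9.81 * 2257.8)
rho = 1003.8 kg/m^3


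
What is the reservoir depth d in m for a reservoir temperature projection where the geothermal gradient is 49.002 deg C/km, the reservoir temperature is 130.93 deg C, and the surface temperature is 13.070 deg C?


d = (T_res - T_surf) / grad * 1000
d = (130.93 - 13.070) / 49.002 * 1000
d = 2405.2 m


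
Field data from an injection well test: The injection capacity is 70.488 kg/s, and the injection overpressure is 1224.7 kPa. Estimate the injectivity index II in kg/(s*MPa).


II = mdot * 1000 / dP
II = 70.488 * 1000 / 1224.7
II = 57.555 kg/(s*MPa)


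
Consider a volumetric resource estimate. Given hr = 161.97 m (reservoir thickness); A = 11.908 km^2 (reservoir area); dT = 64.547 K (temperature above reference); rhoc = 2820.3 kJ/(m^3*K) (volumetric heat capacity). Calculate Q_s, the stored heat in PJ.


Step 1: Vr = A*1e6*hr = 11.908*1e6*161.97 = 1.928739e+09 m^3
Step 2: Q_s = Vr*rhoc*dT/1e12 = 1.928739e+09*2820.3*64.547/1e12 = 351.11 PJ
Q_s = 351.11 PJ


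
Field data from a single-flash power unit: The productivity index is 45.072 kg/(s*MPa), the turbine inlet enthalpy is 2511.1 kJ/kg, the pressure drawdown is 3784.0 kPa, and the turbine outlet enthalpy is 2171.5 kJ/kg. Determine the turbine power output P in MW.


Step 1: mdot = PI * dP / 1000 = 45.072 * 3784.0 / 1000 = 170.5524 kg/s
Step 2: P = mdot*(h_in - h_out)/1000 = 170.5524*(2511.1 - 2171.5)/1000 = 57.920 MW
P = 57.920 MW


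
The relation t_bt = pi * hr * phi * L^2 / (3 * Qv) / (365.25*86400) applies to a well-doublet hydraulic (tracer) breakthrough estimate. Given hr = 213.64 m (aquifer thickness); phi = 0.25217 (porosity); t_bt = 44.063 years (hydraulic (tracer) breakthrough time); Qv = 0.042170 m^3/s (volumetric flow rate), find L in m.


L = sqrt(t_bt*365.25*86400*3*Qv / (pi*hr*phi))
L = sqrt(44.063*365.25*86400*3*0.042170 / (pi*213.64*0.25217))
L = 1019.5 m


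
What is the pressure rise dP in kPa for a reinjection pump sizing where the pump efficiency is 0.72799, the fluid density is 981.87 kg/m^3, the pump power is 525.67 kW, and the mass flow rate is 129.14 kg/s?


dP = P_pump * rho * eta / mdot
dP = 525.67 * 981.87 * 0.72799 / 129.14
dP = 2909.6 kPa


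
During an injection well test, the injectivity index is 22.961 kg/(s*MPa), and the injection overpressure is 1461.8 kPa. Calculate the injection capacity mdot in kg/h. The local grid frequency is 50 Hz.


mdot = II * dP / 1000
mdot = 22.961 * 1461.8 / 1000
mdot = 33.56439 kg/s
Convert: 33.56439 kg/s * 3600.0 = 1.2083e+05 kg/h
mdot = 1.2083e+05 kg/h


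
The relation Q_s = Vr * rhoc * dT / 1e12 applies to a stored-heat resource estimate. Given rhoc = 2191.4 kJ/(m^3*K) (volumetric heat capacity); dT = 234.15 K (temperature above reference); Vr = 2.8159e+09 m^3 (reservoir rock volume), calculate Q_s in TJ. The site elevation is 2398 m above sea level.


Q_s = Vr * rhoc * dT / 1e12
Q_s = 2.8159e+09 * 2191.4 * 234.15 / 1e12
Q_s = 1444.884 PJ
Convert: 1444.884 PJ * 1000.0 = 1.4449e+06 TJ
Q_s = 1.4449e+06 TJ


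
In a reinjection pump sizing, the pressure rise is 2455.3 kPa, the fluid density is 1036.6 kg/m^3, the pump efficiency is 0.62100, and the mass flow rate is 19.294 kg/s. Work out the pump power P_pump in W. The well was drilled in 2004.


P_pump = mdot * dP / (rho * eta)
P_pump = 19.294 * 2455.3 / (1036.6 * 0.62100)
P_pump = 73.59089 kW
Convert: 73.59089 kW * 1000.0 = 73591 W
P_pump = 73591 W


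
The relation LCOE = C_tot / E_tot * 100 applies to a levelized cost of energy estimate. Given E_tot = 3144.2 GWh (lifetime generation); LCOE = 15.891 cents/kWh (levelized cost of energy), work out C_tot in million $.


C_tot = LCOE / 100 * E_tot
C_tot = 15.891 / 100 * 3144.2
C_tot = 499.64 million $


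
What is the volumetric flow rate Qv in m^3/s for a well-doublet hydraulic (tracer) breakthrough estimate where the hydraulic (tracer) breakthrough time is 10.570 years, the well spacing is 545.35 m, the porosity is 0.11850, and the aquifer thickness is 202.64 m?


Qv = pi*hr*phi*L^2 / (3*t_bt*365.25*86400)
Qv = pi*202.64*0.11850*545.35^2 / (3*10.570*365.25*86400)
Qv = 0.022420 m^3/s


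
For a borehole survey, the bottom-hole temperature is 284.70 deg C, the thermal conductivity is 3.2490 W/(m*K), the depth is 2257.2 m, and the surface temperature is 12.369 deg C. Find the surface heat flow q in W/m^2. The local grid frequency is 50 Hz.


Step 1: grad = (T_d - T_surf)/d * 1000 = (284.7 - 12.369)/2257.2 * 1000 = 120.6499 deg C/km
Step 2: q = k * grad / 1000 = 3.249 * 120.6499 / 1000 = 0.39199 W/m^2
q = 0.39199 W/m^2
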